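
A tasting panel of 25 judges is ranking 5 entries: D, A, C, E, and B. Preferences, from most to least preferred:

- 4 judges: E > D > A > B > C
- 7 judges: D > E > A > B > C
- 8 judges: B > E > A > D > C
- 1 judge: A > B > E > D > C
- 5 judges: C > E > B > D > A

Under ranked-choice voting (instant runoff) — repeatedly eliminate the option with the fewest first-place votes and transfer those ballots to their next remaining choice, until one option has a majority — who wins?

B

Round 1: D 7, A 1, C 5, E 4, B 8. Eliminate A.
Round 2: D 7, C 5, E 4, B 9. Eliminate E.
Round 3: D 11, C 5, B 9. Eliminate C.
Round 4: D 11, B 14. B has a majority.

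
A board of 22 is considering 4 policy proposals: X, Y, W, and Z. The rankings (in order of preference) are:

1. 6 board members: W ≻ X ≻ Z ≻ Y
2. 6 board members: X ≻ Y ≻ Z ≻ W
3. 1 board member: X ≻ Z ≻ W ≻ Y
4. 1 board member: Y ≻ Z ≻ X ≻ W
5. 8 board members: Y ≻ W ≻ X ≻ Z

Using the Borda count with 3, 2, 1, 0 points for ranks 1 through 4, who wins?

X

X: 6·2 + 6·3 + 1·3 + 1·1 + 8·1 = 42
Y: 6·0 + 6·2 + 1·0 + 1·3 + 8·3 = 39
W: 6·3 + 6·0 + 1·1 + 1·0 + 8·2 = 35
Z: 6·1 + 6·1 + 1·2 + 1·2 + 8·0 = 16
X has the highest Borda score (42).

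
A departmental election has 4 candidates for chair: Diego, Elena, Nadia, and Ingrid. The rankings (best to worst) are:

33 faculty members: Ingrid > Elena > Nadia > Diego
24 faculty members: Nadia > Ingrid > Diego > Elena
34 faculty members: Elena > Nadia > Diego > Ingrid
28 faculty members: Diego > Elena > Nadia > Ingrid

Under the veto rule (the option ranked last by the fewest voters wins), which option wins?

Nadia

Last-place votes: Diego 33, Elena 24, Nadia 0, Ingrid 62.
Nadia is ranked last by the fewest voters, so Nadia wins.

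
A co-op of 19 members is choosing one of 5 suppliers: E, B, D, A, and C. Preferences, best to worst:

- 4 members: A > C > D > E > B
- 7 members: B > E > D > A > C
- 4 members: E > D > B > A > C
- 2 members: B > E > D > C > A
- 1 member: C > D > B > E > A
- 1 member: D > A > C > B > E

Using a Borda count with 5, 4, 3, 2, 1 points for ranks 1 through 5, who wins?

E: 4·2 + 7·4 + 4·5 + 2·4 + 1·2 + 1·1 = 67
B: 4·1 + 7·5 + 4·3 + 2·5 + 1·3 + 1·2 = 66
D: 4·3 + 7·3 + 4·4 + 2·3 + 1·4 + 1·5 = 64
A: 4·5 + 7·2 + 4·2 + 2·1 + 1·1 + 1·4 = 49
C: 4·4 + 7·1 + 4·1 + 2·2 + 1·5 + 1·3 = 39
E has the highest Borda score (67).

E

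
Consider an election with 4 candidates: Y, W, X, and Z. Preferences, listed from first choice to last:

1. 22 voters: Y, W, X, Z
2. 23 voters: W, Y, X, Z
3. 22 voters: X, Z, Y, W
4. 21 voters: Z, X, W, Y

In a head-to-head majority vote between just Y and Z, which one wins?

Voters preferring Y to Z: 45; preferring Z to Y: 43.
Y wins the head-to-head.

Y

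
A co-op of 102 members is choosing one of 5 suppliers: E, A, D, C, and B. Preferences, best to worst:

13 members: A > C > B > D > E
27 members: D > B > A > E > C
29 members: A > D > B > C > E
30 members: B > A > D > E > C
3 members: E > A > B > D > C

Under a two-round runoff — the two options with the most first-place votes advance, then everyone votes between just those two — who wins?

Round 1 first-place votes: E 3, A 42, D 27, C 0, B 30.
A and B advance.
Runoff: A is preferred to B by 45 voters; B by 57.
B wins the runoff.

B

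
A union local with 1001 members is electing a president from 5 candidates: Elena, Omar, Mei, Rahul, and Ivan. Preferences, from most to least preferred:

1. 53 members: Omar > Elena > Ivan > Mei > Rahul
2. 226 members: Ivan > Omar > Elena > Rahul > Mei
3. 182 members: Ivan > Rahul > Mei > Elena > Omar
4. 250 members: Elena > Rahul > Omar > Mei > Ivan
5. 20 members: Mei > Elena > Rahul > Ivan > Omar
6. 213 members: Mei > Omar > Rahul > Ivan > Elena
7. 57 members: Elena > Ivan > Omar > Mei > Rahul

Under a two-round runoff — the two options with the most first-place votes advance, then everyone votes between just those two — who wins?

Round 1 first-place votes: Elena 307, Omar 53, Mei 233, Rahul 0, Ivan 408.
Ivan and Elena advance.
Runoff: Ivan is preferred to Elena by 621 voters; Elena by 380.
Ivan wins the runoff.

Ivan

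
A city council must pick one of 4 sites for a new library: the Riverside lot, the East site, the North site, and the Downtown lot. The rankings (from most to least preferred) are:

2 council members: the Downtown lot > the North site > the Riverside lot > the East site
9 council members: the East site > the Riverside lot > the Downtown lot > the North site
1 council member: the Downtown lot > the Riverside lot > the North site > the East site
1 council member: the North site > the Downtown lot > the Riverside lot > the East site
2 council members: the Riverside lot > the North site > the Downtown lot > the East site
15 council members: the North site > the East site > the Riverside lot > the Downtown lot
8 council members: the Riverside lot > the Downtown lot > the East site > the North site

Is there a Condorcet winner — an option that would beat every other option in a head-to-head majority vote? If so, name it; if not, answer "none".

none

Checking pairwise contests:
the East site beats the Riverside lot 24–14.
the North site beats the East site 21–17.
the Riverside lot beats the North site 20–18.
the Riverside lot beats the Downtown lot 34–4.
Every option loses at least one head-to-head, so there is no Condorcet winner.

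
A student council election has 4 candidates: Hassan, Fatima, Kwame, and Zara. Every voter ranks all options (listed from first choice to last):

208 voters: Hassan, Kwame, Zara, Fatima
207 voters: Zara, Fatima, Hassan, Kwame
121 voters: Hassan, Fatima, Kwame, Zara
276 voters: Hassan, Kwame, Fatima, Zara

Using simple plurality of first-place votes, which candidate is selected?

Hassan

First-place votes: Hassan 605, Fatima 0, Kwame 0, Zara 207.
Hassan has the most first-place votes.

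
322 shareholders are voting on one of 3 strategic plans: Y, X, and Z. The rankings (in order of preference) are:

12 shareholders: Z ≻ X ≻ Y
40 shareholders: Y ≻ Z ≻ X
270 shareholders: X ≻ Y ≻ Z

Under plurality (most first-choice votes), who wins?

X

First-place votes: Y 40, X 270, Z 12.
X has the most first-place votes.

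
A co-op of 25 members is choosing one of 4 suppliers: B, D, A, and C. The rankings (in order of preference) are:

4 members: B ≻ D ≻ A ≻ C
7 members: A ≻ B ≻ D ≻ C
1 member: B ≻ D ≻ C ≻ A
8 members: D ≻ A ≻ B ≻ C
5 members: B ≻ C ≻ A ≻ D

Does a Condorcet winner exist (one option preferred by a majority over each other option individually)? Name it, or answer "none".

none

Checking pairwise contests:
A beats B 15–10.
B beats D 17–8.
D beats A 13–12.
B beats C 25–0.
Every option loses at least one head-to-head, so there is no Condorcet winner.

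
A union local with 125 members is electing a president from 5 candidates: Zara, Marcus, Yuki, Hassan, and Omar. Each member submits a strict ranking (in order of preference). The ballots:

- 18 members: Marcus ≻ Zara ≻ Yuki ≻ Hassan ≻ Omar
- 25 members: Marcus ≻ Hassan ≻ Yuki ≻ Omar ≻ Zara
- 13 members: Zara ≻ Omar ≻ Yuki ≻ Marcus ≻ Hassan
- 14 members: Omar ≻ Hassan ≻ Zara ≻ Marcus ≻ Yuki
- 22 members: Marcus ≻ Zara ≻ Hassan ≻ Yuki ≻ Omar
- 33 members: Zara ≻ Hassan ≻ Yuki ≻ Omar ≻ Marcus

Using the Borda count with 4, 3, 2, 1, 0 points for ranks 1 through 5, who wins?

Zara: 18·3 + 25·0 + 13·4 + 14·2 + 22·3 + 33·4 = 332
Marcus: 18·4 + 25·4 + 13·1 + 14·1 + 22·4 + 33·0 = 287
Yuki: 18·2 + 25·2 + 13·2 + 14·0 + 22·1 + 33·2 = 200
Hassan: 18·1 + 25·3 + 13·0 + 14·3 + 22·2 + 33·3 = 278
Omar: 18·0 + 25·1 + 13·3 + 14·4 + 22·0 + 33·1 = 153
Zara has the highest Borda score (332).

Zara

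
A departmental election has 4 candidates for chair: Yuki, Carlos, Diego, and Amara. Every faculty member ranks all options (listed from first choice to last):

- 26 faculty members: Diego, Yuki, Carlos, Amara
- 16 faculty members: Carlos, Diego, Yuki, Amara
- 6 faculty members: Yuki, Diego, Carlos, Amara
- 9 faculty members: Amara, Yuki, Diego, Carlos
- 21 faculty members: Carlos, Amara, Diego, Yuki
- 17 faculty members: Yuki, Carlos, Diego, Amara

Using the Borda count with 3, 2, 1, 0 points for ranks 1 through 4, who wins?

Yuki: 26·2 + 16·1 + 6·3 + 9·2 + 21·0 + 17·3 = 155
Carlos: 26·1 + 16·3 + 6·1 + 9·0 + 21·3 + 17·2 = 177
Diego: 26·3 + 16·2 + 6·2 + 9·1 + 21·1 + 17·1 = 169
Amara: 26·0 + 16·0 + 6·0 + 9·3 + 21·2 + 17·0 = 69
Carlos has the highest Borda score (177).

Carlos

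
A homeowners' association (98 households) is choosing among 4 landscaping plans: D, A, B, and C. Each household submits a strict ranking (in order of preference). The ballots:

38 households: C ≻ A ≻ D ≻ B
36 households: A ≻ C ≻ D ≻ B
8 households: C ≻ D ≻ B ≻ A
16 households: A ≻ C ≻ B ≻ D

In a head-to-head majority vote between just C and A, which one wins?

A

Voters preferring C to A: 46; preferring A to C: 52.
A wins the head-to-head.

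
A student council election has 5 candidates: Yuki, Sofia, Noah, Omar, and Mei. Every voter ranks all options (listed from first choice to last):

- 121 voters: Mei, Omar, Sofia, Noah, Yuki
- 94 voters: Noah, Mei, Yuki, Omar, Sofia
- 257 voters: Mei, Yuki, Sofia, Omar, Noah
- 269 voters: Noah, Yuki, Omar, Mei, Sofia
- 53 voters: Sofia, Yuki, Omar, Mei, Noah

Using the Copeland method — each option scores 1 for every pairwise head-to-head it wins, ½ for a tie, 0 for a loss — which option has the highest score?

Mei

Yuki: beats Sofia and Omar; loses to Noah and Mei → score 2.
Sofia: beats Noah; loses to Yuki, Omar, and Mei → score 1.
Noah: beats Yuki; loses to Sofia, Omar, and Mei → score 1.
Omar: beats Sofia and Noah; loses to Yuki and Mei → score 2.
Mei: beats Yuki, Sofia, Noah, and Omar → score 4.
Mei has the best pairwise record.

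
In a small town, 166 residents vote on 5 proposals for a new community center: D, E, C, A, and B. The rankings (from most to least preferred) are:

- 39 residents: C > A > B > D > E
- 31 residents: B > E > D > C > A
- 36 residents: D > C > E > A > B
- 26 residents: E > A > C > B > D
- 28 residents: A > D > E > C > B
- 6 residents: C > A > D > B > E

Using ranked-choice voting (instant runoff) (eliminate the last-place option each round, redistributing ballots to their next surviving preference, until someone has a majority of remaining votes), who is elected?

A

Round 1: D 36, E 26, C 45, A 28, B 31. Eliminate E.
Round 2: D 36, C 45, A 54, B 31. Eliminate B.
Round 3: D 67, C 45, A 54. Eliminate C.
Round 4: D 67, A 99. A has a majority.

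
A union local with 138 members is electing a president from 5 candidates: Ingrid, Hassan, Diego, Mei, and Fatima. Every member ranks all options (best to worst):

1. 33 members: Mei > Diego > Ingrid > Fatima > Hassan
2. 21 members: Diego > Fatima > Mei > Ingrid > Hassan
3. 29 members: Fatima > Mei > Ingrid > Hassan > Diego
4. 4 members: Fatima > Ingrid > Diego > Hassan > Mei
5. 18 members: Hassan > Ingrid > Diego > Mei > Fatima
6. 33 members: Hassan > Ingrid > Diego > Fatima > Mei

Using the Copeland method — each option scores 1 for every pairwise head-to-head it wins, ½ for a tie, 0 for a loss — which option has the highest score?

Ingrid: beats Hassan, Diego, and Fatima; loses to Mei → score 3.
Hassan: beats Diego; loses to Ingrid, Mei, and Fatima → score 1.
Diego: beats Mei and Fatima; loses to Ingrid and Hassan → score 2.
Mei: beats Ingrid and Hassan; loses to Diego and Fatima → score 2.
Fatima: beats Hassan and Mei; loses to Ingrid and Diego → score 2.
Ingrid has the best pairwise record.

Ingrid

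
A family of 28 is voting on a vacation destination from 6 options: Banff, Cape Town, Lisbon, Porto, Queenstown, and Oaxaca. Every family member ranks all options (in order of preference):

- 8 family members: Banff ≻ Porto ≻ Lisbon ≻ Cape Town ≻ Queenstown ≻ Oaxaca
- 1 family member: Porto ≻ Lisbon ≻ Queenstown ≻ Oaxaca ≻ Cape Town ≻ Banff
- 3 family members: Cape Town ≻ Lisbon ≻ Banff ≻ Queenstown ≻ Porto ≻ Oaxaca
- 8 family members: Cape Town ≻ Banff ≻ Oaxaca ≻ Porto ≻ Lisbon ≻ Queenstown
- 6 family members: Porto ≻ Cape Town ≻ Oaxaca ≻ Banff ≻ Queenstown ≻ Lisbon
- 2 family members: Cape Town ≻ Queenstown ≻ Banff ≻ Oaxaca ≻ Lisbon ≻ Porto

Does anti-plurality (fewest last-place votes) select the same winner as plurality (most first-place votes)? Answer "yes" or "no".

yes

Anti-plurality — last-place votes: Banff 1, Cape Town 0, Lisbon 6, Porto 2, Queenstown 8, Oaxaca 11. Winner: Cape Town.
Plurality — first-place votes: Banff 8, Cape Town 13, Lisbon 0, Porto 7, Queenstown 0, Oaxaca 0. Winner: Cape Town.
The two methods agree.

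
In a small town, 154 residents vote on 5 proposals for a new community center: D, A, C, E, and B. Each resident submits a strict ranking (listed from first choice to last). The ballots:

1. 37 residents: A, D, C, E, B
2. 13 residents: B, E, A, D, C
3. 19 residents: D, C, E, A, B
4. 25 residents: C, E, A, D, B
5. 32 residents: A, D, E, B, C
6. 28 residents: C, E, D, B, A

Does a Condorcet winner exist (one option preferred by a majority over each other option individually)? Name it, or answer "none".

none

Checking pairwise contests:
A beats D 107–47.
E beats A 85–69.
D beats C 101–53.
D beats E 88–66.
D beats B 141–13.
Every option loses at least one head-to-head, so there is no Condorcet winner.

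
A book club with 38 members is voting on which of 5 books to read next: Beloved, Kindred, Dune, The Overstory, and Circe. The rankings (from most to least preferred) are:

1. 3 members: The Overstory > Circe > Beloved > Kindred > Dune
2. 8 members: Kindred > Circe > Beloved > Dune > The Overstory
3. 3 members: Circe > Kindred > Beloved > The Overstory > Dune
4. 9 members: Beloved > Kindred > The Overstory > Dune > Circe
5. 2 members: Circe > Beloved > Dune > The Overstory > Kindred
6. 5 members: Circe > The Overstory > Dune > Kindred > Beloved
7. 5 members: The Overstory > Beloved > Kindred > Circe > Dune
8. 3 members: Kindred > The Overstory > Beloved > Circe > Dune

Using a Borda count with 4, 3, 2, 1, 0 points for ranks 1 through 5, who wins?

Kindred

Beloved: 3·2 + 8·2 + 3·2 + 9·4 + 2·3 + 5·0 + 5·3 + 3·2 = 91
Kindred: 3·1 + 8·4 + 3·3 + 9·3 + 2·0 + 5·1 + 5·2 + 3·4 = 98
Dune: 3·0 + 8·1 + 3·0 + 9·1 + 2·2 + 5·2 + 5·0 + 3·0 = 31
The Overstory: 3·4 + 8·0 + 3·1 + 9·2 + 2·1 + 5·3 + 5·4 + 3·3 = 79
Circe: 3·3 + 8·3 + 3·4 + 9·0 + 2·4 + 5·4 + 5·1 + 3·1 = 81
Kindred has the highest Borda score (98).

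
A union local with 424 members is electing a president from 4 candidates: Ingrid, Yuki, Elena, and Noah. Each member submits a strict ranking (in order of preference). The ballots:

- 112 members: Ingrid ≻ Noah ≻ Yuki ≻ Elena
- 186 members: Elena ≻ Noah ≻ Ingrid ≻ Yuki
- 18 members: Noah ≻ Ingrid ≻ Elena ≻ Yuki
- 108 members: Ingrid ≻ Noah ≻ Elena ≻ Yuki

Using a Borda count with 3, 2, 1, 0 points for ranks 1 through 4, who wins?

Ingrid: 112·3 + 186·1 + 18·2 + 108·3 = 882
Yuki: 112·1 + 186·0 + 18·0 + 108·0 = 112
Elena: 112·0 + 186·3 + 18·1 + 108·1 = 684
Noah: 112·2 + 186·2 + 18·3 + 108·2 = 866
Ingrid has the highest Borda score (882).

Ingrid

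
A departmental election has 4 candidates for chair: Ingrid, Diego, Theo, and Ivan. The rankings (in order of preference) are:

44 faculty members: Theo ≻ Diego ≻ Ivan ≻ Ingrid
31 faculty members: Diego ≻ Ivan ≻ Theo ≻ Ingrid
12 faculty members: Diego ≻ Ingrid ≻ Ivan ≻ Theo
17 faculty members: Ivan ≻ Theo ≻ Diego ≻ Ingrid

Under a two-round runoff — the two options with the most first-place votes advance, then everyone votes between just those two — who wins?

Round 1 first-place votes: Ingrid 0, Diego 43, Theo 44, Ivan 17.
Theo and Diego advance.
Runoff: Theo is preferred to Diego by 61 voters; Diego by 43.
Theo wins the runoff.

Theo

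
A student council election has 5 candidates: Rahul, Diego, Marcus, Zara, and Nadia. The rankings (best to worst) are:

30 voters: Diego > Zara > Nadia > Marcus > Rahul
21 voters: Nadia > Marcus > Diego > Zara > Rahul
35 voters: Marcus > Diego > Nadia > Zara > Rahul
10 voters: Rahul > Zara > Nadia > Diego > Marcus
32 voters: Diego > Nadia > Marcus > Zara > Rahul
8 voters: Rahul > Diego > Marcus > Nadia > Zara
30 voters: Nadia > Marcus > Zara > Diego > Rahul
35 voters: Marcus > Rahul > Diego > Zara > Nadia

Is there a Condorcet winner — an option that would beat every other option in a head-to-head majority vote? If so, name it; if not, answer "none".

none

Checking pairwise contests:
Diego beats Rahul 148–53.
Marcus beats Diego 121–80.
Nadia beats Marcus 123–78.
Diego beats Zara 161–40.
Diego beats Nadia 140–61.
Every option loses at least one head-to-head, so there is no Condorcet winner.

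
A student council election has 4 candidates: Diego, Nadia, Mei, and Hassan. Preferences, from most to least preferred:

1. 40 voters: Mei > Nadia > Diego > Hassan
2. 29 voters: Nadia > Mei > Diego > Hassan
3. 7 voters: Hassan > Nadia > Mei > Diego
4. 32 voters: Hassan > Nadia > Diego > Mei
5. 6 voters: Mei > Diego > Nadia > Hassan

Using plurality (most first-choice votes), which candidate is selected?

First-place votes: Diego 0, Nadia 29, Mei 46, Hassan 39.
Mei has the most first-place votes.

Mei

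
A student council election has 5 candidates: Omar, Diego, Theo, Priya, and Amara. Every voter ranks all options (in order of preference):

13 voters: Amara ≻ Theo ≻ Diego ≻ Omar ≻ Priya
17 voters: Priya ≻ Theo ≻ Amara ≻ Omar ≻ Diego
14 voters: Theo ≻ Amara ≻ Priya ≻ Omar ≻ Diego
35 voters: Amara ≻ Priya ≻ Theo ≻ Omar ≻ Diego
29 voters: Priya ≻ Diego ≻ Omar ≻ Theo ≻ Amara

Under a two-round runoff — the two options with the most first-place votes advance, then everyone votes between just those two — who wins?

Amara

Round 1 first-place votes: Omar 0, Diego 0, Theo 14, Priya 46, Amara 48.
Amara and Priya advance.
Runoff: Amara is preferred to Priya by 62 voters; Priya by 46.
Amara wins the runoff.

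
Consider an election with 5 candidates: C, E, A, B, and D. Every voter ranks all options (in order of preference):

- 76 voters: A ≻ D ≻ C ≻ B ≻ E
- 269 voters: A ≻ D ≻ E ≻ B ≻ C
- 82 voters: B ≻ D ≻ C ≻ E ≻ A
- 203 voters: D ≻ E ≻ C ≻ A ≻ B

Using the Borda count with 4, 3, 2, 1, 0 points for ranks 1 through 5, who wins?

D

C: 76·2 + 269·0 + 82·2 + 203·2 = 722
E: 76·0 + 269·2 + 82·1 + 203·3 = 1229
A: 76·4 + 269·4 + 82·0 + 203·1 = 1583
B: 76·1 + 269·1 + 82·4 + 203·0 = 673
D: 76·3 + 269·3 + 82·3 + 203·4 = 2093
D has the highest Borda score (2093).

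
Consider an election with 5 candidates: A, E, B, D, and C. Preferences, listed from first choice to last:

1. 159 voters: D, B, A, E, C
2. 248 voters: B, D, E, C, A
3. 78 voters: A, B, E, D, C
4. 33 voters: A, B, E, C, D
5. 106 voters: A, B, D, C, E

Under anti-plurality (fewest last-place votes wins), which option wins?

Last-place votes: A 248, E 106, B 0, D 33, C 237.
B is ranked last by the fewest voters, so B wins.

B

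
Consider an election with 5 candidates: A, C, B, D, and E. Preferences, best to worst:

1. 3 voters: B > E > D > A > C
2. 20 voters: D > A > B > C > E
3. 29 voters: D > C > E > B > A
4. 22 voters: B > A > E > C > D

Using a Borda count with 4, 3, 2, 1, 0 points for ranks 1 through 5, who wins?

D

A: 3·1 + 20·3 + 29·0 + 22·3 = 129
C: 3·0 + 20·1 + 29·3 + 22·1 = 129
B: 3·4 + 20·2 + 29·1 + 22·4 = 169
D: 3·2 + 20·4 + 29·4 + 22·0 = 202
E: 3·3 + 20·0 + 29·2 + 22·2 = 111
D has the highest Borda score (202).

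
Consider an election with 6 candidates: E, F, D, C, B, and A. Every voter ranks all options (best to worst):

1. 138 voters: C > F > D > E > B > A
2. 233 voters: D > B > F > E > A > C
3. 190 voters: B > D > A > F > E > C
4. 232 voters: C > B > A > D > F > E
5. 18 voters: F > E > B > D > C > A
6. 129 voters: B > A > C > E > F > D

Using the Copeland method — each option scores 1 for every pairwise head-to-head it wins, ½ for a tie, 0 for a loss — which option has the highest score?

B

E: loses to F, D, C, B, and A → score 0.
F: beats E; loses to D, C, B, and A → score 1.
D: beats E, F, and A; loses to C and B → score 3.
C: beats E, F, and D; loses to B and A → score 3.
B: beats E, F, D, C, and A → score 5.
A: beats E, F, and C; loses to D and B → score 3.
B has the best pairwise record.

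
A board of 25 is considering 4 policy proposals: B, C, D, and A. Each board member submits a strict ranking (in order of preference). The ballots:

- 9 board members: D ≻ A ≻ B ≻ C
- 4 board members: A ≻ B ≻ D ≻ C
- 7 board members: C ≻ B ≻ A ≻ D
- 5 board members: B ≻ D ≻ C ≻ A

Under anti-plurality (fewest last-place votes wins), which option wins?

Last-place votes: B 0, C 13, D 7, A 5.
B is ranked last by the fewest voters, so B wins.

B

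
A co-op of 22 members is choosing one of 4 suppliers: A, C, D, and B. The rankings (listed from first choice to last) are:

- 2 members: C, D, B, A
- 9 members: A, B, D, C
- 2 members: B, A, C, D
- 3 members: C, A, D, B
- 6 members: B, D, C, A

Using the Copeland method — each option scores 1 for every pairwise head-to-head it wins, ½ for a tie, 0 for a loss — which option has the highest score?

A

A: beats D and B; ties C → score 2.5.
C: ties A; loses to D and B → score 0.5.
D: beats C; loses to A and B → score 1.
B: beats C and D; loses to A → score 2.
A has the best pairwise record.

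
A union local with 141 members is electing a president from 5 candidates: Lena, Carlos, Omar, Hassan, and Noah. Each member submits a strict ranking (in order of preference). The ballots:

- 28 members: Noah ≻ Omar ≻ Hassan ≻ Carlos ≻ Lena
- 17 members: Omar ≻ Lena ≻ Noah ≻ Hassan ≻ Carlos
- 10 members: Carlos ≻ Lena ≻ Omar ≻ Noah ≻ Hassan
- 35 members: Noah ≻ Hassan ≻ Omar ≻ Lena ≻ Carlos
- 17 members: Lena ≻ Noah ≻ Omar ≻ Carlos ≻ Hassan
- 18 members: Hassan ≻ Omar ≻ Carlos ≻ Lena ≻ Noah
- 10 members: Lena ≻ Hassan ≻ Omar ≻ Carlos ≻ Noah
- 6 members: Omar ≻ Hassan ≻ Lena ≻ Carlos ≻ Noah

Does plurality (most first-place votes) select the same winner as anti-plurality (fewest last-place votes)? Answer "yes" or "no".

no

Plurality — first-place votes: Lena 27, Carlos 10, Omar 23, Hassan 18, Noah 63. Winner: Noah.
Anti-plurality — last-place votes: Lena 28, Carlos 52, Omar 0, Hassan 27, Noah 34. Winner: Omar.
The two methods disagree.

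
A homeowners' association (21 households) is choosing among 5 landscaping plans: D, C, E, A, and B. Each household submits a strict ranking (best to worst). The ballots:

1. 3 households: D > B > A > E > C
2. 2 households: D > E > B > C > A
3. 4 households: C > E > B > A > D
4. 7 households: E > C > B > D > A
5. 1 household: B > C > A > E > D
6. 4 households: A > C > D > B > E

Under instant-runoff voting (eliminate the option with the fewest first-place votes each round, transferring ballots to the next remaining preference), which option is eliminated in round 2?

Round 1: D 5, C 4, E 7, A 4, B 1. Eliminate B.
Round 2: D 5, C 5, E 7, A 4. Eliminate A.

A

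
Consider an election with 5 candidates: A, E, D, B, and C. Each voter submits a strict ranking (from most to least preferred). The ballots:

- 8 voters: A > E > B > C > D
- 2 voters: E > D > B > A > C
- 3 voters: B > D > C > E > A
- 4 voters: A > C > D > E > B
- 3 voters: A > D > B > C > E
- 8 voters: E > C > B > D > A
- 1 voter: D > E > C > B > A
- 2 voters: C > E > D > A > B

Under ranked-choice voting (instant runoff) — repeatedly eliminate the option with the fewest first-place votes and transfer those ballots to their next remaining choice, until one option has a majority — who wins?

E

Round 1: A 15, E 10, D 1, B 3, C 2. Eliminate D.
Round 2: A 15, E 11, B 3, C 2. Eliminate C.
Round 3: A 15, E 13, B 3. Eliminate B.
Round 4: A 15, E 16. E has a majority.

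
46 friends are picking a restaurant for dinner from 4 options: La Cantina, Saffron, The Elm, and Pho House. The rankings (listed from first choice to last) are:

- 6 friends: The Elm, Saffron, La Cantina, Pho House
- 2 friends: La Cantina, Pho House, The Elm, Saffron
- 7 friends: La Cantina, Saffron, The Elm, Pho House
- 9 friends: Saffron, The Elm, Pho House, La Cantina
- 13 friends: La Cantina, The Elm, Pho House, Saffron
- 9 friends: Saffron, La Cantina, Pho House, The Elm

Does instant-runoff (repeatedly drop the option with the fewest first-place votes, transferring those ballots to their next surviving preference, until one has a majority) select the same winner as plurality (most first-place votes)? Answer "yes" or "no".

no

Instant-runoff — R1 La Cantina 22, Saffron 18, The Elm 6, Pho House 0 (Pho House out); R2 La Cantina 22, Saffron 18, The Elm 6 (The Elm out); R3 La Cantina 22, Saffron 24 (Saffron winner). Winner: Saffron.
Plurality — first-place votes: La Cantina 22, Saffron 18, The Elm 6, Pho House 0. Winner: La Cantina.
The two methods disagree.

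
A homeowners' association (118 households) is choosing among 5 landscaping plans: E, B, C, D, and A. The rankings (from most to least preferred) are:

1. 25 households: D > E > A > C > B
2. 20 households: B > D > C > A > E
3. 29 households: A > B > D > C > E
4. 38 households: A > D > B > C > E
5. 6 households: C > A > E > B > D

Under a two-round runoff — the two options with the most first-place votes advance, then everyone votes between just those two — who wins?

A

Round 1 first-place votes: E 0, B 20, C 6, D 25, A 67.
A and D advance.
Runoff: A is preferred to D by 73 voters; D by 45.
A wins the runoff.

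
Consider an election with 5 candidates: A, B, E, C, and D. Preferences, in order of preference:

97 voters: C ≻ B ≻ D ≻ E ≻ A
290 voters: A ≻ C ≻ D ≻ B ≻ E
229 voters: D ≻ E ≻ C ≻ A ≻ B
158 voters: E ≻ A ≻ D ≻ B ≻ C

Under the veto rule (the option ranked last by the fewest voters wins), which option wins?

Last-place votes: A 97, B 229, E 290, C 158, D 0.
D is ranked last by the fewest voters, so D wins.

D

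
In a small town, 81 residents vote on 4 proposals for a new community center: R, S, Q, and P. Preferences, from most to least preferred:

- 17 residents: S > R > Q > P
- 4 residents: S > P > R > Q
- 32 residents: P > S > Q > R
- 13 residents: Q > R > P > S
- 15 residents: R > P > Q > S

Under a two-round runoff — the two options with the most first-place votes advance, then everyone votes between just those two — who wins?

Round 1 first-place votes: R 15, S 21, Q 13, P 32.
P and S advance.
Runoff: P is preferred to S by 60 voters; S by 21.
P wins the runoff.

P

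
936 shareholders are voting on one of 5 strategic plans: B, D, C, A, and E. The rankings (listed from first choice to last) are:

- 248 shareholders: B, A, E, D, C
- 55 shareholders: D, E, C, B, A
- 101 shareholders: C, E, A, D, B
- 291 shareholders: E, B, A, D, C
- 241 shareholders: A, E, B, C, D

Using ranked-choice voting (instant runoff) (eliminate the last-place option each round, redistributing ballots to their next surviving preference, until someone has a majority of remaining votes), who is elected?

E

Round 1: B 248, D 55, C 101, A 241, E 291. Eliminate D.
Round 2: B 248, C 101, A 241, E 346. Eliminate C.
Round 3: B 248, A 241, E 447. Eliminate A.
Round 4: B 248, E 688. E has a majority.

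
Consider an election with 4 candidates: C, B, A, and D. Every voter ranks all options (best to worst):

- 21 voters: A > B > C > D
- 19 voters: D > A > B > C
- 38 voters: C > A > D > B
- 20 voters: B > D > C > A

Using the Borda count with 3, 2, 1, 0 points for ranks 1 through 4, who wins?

C: 21·1 + 19·0 + 38·3 + 20·1 = 155
B: 21·2 + 19·1 + 38·0 + 20·3 = 121
A: 21·3 + 19·2 + 38·2 + 20·0 = 177
D: 21·0 + 19·3 + 38·1 + 20·2 = 135
A has the highest Borda score (177).

A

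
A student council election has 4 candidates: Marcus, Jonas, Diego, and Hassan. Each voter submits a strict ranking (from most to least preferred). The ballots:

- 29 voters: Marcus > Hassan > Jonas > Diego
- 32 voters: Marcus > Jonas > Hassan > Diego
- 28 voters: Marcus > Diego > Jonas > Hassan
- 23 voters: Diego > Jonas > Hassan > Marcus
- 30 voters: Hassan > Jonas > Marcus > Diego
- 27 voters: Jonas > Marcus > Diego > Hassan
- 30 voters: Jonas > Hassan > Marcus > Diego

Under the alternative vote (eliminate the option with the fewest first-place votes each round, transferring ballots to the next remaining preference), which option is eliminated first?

Diego

Round 1: Marcus 89, Jonas 57, Diego 23, Hassan 30. Eliminate Diego.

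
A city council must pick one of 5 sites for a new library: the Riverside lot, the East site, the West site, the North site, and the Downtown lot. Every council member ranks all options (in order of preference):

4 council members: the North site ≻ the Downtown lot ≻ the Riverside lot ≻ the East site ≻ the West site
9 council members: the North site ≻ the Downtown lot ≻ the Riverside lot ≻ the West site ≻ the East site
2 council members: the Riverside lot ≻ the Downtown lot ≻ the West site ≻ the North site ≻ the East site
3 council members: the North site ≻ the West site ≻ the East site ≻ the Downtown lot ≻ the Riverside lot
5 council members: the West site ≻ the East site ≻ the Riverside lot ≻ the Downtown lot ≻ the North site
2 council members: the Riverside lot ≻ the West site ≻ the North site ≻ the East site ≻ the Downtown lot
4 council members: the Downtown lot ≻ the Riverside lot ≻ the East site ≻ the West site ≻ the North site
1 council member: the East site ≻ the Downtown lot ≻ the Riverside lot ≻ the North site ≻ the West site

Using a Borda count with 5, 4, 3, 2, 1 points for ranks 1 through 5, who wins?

the Riverside lot: 4·3 + 9·3 + 2·5 + 3·1 + 5·3 + 2·5 + 4·4 + 1·3 = 96
the East site: 4·2 + 9·1 + 2·1 + 3·3 + 5·4 + 2·2 + 4·3 + 1·5 = 69
the West site: 4·1 + 9·2 + 2·3 + 3·4 + 5·5 + 2·4 + 4·2 + 1·1 = 82
the North site: 4·5 + 9·5 + 2·2 + 3·5 + 5·1 + 2·3 + 4·1 + 1·2 = 101
the Downtown lot: 4·4 + 9·4 + 2·4 + 3·2 + 5·2 + 2·1 + 4·5 + 1·4 = 102
the Downtown lot has the highest Borda score (102).

the Downtown lot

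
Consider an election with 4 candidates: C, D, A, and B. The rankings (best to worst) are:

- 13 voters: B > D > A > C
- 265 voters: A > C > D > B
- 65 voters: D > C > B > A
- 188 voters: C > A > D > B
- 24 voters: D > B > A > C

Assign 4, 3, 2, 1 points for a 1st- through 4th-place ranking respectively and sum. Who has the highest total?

C: 13·1 + 265·3 + 65·3 + 188·4 + 24·1 = 1779
D: 13·3 + 265·2 + 65·4 + 188·2 + 24·4 = 1301
A: 13·2 + 265·4 + 65·1 + 188·3 + 24·2 = 1763
B: 13·4 + 265·1 + 65·2 + 188·1 + 24·3 = 707
C has the highest Borda score (1779).

C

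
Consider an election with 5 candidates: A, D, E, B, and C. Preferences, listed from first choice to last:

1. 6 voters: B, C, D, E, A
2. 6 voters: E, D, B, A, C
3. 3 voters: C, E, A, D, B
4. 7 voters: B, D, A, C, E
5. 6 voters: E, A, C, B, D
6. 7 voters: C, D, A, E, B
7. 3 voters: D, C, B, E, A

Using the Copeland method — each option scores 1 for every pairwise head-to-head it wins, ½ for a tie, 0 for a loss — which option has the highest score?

C

A: ties C; loses to D, E, and B → score 0.5.
D: beats A and E; ties B; loses to C → score 2.5.
E: beats A and B; loses to D and C → score 2.
B: beats A; ties D and C; loses to E → score 2.
C: beats D and E; ties A and B → score 3.
C has the best pairwise record.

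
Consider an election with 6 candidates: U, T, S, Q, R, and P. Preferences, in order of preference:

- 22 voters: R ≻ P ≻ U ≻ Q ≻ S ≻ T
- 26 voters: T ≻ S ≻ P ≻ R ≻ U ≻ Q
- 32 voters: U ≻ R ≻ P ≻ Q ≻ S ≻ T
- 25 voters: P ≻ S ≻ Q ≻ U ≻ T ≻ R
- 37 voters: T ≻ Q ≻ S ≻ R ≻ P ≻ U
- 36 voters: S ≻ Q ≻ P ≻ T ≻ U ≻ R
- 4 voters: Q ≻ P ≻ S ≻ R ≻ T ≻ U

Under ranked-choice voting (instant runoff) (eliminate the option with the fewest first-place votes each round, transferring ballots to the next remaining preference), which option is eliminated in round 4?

Round 1: U 32, T 63, S 36, Q 4, R 22, P 25. Eliminate Q.
Round 2: U 32, T 63, S 36, R 22, P 29. Eliminate R.
Round 3: U 32, T 63, S 36, P 51. Eliminate U.
Round 4: T 63, S 36, P 83. Eliminate S.

S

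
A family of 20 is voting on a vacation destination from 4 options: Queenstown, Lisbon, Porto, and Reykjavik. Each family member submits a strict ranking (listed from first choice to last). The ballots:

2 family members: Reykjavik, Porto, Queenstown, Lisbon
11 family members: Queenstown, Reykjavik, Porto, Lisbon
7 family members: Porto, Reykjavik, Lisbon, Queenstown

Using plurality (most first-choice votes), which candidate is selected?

First-place votes: Queenstown 11, Lisbon 0, Porto 7, Reykjavik 2.
Queenstown has the most first-place votes.

Queenstown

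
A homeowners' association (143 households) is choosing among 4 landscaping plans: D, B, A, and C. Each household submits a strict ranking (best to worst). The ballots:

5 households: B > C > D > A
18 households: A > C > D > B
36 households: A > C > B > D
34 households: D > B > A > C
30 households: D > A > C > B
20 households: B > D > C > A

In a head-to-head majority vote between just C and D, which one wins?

D

Voters preferring C to D: 59; preferring D to C: 84.
D wins the head-to-head.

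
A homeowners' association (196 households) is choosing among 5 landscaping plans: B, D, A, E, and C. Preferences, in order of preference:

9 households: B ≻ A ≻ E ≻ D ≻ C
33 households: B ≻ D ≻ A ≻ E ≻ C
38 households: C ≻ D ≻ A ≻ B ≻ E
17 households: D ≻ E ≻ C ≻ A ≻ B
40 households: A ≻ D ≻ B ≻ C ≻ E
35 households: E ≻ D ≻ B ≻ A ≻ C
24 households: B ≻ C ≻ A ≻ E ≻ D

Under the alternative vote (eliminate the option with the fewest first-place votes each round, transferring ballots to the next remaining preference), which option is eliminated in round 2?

Round 1: B 66, D 17, A 40, E 35, C 38. Eliminate D.
Round 2: B 66, A 40, E 52, C 38. Eliminate C.

C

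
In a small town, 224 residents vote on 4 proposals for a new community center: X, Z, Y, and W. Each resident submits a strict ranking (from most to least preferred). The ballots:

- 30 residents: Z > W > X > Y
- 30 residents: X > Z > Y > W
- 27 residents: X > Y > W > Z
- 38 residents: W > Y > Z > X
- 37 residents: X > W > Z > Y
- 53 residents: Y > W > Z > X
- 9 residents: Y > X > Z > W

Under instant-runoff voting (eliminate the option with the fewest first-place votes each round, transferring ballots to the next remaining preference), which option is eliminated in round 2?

Y

Round 1: X 94, Z 30, Y 62, W 38. Eliminate Z.
Round 2: X 94, Y 62, W 68. Eliminate Y.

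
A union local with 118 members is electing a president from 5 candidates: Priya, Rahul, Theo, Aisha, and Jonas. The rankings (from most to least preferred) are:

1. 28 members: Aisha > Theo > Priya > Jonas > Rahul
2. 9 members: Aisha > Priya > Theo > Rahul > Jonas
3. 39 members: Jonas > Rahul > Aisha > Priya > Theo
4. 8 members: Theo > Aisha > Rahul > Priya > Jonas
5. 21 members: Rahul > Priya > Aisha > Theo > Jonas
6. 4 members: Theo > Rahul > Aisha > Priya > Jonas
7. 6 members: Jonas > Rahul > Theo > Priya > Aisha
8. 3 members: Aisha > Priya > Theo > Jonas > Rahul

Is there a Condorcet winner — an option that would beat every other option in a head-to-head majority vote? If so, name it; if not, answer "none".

Checking pairwise contests:
Rahul beats Priya 78–40.
Jonas beats Rahul 76–42.
Priya beats Theo 72–46.
Rahul beats Aisha 70–48.
Priya beats Jonas 73–45.
Every option loses at least one head-to-head, so there is no Condorcet winner.

none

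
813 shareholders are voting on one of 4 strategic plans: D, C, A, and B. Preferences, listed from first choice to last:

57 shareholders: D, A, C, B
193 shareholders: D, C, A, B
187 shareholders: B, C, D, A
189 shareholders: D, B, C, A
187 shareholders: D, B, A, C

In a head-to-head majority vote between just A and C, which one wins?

C

Voters preferring A to C: 244; preferring C to A: 569.
C wins the head-to-head.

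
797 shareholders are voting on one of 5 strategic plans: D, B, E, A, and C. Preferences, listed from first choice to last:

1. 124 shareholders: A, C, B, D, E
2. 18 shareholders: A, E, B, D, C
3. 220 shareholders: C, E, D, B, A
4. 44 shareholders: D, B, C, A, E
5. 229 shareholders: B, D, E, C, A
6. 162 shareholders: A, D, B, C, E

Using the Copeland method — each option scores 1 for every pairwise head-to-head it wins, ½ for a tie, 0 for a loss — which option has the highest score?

D: beats B, E, A, and C → score 4.
B: beats E, A, and C; loses to D → score 3.
E: beats A; loses to D, B, and C → score 1.
A: loses to D, B, E, and C → score 0.
C: beats E and A; loses to D and B → score 2.
D has the best pairwise record.

D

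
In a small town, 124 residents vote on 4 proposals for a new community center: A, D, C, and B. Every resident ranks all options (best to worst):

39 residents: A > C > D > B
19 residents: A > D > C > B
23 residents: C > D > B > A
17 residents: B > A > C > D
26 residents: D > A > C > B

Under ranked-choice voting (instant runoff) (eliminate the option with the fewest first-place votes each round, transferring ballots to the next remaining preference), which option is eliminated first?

Round 1: A 58, D 26, C 23, B 17. Eliminate B.

B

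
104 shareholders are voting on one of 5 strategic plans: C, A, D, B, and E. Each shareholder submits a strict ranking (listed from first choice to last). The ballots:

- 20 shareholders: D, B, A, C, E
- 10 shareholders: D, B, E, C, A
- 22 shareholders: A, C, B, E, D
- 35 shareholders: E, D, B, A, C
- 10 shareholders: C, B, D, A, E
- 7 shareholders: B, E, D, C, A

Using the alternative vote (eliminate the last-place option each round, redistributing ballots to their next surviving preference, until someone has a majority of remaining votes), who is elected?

Round 1: C 10, A 22, D 30, B 7, E 35. Eliminate B.
Round 2: C 10, A 22, D 30, E 42. Eliminate C.
Round 3: A 22, D 40, E 42. Eliminate A.
Round 4: D 40, E 64. E has a majority.

E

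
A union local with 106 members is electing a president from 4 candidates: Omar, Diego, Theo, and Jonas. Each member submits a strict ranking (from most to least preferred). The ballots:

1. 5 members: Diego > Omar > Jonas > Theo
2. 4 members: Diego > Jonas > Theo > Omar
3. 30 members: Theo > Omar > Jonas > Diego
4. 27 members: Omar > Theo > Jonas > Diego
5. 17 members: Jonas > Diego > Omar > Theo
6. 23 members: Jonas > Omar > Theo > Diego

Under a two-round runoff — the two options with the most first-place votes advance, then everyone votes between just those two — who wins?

Theo

Round 1 first-place votes: Omar 27, Diego 9, Theo 30, Jonas 40.
Jonas and Theo advance.
Runoff: Jonas is preferred to Theo by 49 voters; Theo by 57.
Theo wins the runoff.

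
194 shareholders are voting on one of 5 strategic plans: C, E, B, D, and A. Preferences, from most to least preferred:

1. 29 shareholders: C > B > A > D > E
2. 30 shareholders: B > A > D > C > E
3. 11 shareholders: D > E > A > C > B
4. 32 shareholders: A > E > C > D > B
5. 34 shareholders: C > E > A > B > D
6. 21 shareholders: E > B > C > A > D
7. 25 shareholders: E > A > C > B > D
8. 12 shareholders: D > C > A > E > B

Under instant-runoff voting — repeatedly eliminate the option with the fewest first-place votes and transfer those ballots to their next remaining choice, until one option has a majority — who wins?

Round 1: C 63, E 46, B 30, D 23, A 32. Eliminate D.
Round 2: C 75, E 57, B 30, A 32. Eliminate B.
Round 3: C 75, E 57, A 62. Eliminate E.
Round 4: C 96, A 98. A has a majority.

A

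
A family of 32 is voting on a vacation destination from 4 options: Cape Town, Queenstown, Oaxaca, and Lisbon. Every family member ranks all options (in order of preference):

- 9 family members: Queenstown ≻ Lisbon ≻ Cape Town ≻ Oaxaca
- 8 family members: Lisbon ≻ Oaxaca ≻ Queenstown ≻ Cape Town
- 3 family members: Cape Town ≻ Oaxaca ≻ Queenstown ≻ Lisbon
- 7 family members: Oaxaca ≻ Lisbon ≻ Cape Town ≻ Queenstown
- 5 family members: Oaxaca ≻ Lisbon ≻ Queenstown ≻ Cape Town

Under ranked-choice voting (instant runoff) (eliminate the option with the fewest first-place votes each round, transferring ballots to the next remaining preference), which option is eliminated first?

Cape Town

Round 1: Cape Town 3, Queenstown 9, Oaxaca 12, Lisbon 8. Eliminate Cape Town.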